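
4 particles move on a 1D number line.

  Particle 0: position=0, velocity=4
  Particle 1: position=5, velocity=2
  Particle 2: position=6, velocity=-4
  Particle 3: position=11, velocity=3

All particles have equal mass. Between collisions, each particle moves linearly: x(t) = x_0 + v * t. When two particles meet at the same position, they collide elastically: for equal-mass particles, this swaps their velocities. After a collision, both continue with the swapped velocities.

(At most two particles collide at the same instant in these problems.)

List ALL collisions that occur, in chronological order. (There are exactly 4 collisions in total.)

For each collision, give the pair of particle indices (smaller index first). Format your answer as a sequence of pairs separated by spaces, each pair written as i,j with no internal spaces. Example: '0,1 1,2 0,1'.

Answer: 1,2 0,1 1,2 2,3

Derivation:
Collision at t=1/6: particles 1 and 2 swap velocities; positions: p0=2/3 p1=16/3 p2=16/3 p3=23/2; velocities now: v0=4 v1=-4 v2=2 v3=3
Collision at t=3/4: particles 0 and 1 swap velocities; positions: p0=3 p1=3 p2=13/2 p3=53/4; velocities now: v0=-4 v1=4 v2=2 v3=3
Collision at t=5/2: particles 1 and 2 swap velocities; positions: p0=-4 p1=10 p2=10 p3=37/2; velocities now: v0=-4 v1=2 v2=4 v3=3
Collision at t=11: particles 2 and 3 swap velocities; positions: p0=-38 p1=27 p2=44 p3=44; velocities now: v0=-4 v1=2 v2=3 v3=4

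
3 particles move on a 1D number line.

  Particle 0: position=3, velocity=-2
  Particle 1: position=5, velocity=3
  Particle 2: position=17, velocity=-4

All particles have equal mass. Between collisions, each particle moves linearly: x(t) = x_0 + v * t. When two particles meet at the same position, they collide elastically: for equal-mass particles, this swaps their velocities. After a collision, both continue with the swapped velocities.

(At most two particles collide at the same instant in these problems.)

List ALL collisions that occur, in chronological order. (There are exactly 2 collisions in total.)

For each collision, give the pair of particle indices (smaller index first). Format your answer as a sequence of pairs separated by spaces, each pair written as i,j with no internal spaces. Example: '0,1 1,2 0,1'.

Collision at t=12/7: particles 1 and 2 swap velocities; positions: p0=-3/7 p1=71/7 p2=71/7; velocities now: v0=-2 v1=-4 v2=3
Collision at t=7: particles 0 and 1 swap velocities; positions: p0=-11 p1=-11 p2=26; velocities now: v0=-4 v1=-2 v2=3

Answer: 1,2 0,1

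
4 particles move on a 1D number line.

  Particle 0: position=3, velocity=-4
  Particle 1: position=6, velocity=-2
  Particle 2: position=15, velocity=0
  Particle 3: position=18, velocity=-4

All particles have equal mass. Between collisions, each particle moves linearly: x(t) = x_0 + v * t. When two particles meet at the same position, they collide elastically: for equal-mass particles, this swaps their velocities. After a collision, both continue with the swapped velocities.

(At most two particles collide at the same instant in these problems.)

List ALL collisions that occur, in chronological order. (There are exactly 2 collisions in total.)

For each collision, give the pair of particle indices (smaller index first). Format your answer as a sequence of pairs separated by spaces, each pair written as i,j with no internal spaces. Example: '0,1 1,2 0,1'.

Collision at t=3/4: particles 2 and 3 swap velocities; positions: p0=0 p1=9/2 p2=15 p3=15; velocities now: v0=-4 v1=-2 v2=-4 v3=0
Collision at t=6: particles 1 and 2 swap velocities; positions: p0=-21 p1=-6 p2=-6 p3=15; velocities now: v0=-4 v1=-4 v2=-2 v3=0

Answer: 2,3 1,2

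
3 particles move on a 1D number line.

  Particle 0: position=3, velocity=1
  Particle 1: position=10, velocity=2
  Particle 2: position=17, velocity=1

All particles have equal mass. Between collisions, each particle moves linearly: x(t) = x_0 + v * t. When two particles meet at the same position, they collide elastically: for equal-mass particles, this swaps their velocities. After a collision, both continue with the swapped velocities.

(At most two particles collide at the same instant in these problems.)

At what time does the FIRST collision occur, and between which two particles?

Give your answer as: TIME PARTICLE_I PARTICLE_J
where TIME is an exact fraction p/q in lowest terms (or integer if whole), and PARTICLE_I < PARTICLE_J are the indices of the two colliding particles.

Answer: 7 1 2

Derivation:
Pair (0,1): pos 3,10 vel 1,2 -> not approaching (rel speed -1 <= 0)
Pair (1,2): pos 10,17 vel 2,1 -> gap=7, closing at 1/unit, collide at t=7
Earliest collision: t=7 between 1 and 2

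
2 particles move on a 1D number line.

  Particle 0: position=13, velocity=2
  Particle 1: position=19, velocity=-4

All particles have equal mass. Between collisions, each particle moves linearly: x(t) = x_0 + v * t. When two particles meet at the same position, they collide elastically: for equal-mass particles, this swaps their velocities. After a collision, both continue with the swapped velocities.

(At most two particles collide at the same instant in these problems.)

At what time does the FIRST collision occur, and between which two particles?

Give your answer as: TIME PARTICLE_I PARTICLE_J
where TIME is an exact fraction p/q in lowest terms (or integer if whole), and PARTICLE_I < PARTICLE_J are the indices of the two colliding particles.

Pair (0,1): pos 13,19 vel 2,-4 -> gap=6, closing at 6/unit, collide at t=1
Earliest collision: t=1 between 0 and 1

Answer: 1 0 1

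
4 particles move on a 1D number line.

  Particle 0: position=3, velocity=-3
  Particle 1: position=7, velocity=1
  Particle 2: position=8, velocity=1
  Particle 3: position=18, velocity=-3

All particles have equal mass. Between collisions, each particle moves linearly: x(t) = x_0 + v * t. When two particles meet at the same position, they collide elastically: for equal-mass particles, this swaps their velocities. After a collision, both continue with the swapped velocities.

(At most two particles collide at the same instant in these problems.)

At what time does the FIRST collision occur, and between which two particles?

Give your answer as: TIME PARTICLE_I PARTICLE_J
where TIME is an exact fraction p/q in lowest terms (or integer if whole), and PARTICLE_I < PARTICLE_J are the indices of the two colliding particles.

Pair (0,1): pos 3,7 vel -3,1 -> not approaching (rel speed -4 <= 0)
Pair (1,2): pos 7,8 vel 1,1 -> not approaching (rel speed 0 <= 0)
Pair (2,3): pos 8,18 vel 1,-3 -> gap=10, closing at 4/unit, collide at t=5/2
Earliest collision: t=5/2 between 2 and 3

Answer: 5/2 2 3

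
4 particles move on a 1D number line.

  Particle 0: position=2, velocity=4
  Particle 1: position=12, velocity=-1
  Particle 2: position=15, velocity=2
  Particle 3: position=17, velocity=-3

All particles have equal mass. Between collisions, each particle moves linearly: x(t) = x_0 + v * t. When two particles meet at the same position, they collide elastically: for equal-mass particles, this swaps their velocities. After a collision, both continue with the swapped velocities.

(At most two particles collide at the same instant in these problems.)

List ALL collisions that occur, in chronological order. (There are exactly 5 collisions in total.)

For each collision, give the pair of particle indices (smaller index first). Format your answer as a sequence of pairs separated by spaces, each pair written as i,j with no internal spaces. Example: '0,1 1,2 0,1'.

Answer: 2,3 0,1 1,2 0,1 2,3

Derivation:
Collision at t=2/5: particles 2 and 3 swap velocities; positions: p0=18/5 p1=58/5 p2=79/5 p3=79/5; velocities now: v0=4 v1=-1 v2=-3 v3=2
Collision at t=2: particles 0 and 1 swap velocities; positions: p0=10 p1=10 p2=11 p3=19; velocities now: v0=-1 v1=4 v2=-3 v3=2
Collision at t=15/7: particles 1 and 2 swap velocities; positions: p0=69/7 p1=74/7 p2=74/7 p3=135/7; velocities now: v0=-1 v1=-3 v2=4 v3=2
Collision at t=5/2: particles 0 and 1 swap velocities; positions: p0=19/2 p1=19/2 p2=12 p3=20; velocities now: v0=-3 v1=-1 v2=4 v3=2
Collision at t=13/2: particles 2 and 3 swap velocities; positions: p0=-5/2 p1=11/2 p2=28 p3=28; velocities now: v0=-3 v1=-1 v2=2 v3=4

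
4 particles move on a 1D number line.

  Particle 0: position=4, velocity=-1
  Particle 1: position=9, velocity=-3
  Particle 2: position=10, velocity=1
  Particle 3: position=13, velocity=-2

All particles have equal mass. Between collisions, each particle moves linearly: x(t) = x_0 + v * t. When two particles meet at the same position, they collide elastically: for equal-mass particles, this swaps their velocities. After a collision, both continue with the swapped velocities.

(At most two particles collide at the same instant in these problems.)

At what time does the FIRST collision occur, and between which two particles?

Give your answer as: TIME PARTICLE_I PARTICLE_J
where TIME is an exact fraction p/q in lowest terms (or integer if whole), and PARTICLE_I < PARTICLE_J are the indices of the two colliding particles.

Answer: 1 2 3

Derivation:
Pair (0,1): pos 4,9 vel -1,-3 -> gap=5, closing at 2/unit, collide at t=5/2
Pair (1,2): pos 9,10 vel -3,1 -> not approaching (rel speed -4 <= 0)
Pair (2,3): pos 10,13 vel 1,-2 -> gap=3, closing at 3/unit, collide at t=1
Earliest collision: t=1 between 2 and 3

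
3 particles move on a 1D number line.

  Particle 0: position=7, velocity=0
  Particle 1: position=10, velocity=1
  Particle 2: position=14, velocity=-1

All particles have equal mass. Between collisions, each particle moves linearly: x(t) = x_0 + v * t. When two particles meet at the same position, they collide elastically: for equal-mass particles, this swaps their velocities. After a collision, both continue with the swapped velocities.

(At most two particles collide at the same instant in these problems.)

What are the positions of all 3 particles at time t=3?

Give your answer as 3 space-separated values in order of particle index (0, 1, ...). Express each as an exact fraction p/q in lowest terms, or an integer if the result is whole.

Answer: 7 11 13

Derivation:
Collision at t=2: particles 1 and 2 swap velocities; positions: p0=7 p1=12 p2=12; velocities now: v0=0 v1=-1 v2=1
Advance to t=3 (no further collisions before then); velocities: v0=0 v1=-1 v2=1; positions = 7 11 13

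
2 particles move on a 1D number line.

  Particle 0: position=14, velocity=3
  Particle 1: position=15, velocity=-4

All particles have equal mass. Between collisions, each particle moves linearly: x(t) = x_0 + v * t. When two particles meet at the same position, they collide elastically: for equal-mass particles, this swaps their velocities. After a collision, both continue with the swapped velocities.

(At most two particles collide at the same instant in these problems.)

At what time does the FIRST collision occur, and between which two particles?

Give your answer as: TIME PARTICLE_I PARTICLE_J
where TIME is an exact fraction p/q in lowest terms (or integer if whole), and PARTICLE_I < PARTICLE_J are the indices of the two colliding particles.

Answer: 1/7 0 1

Derivation:
Pair (0,1): pos 14,15 vel 3,-4 -> gap=1, closing at 7/unit, collide at t=1/7
Earliest collision: t=1/7 between 0 and 1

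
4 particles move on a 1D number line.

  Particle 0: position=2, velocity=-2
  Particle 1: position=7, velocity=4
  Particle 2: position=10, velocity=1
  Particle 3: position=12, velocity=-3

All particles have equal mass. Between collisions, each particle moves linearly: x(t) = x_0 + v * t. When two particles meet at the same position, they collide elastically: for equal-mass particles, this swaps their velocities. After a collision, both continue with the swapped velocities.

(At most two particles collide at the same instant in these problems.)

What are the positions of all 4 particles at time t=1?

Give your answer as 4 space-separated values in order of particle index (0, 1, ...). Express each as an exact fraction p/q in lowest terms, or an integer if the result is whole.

Collision at t=1/2: particles 2 and 3 swap velocities; positions: p0=1 p1=9 p2=21/2 p3=21/2; velocities now: v0=-2 v1=4 v2=-3 v3=1
Collision at t=5/7: particles 1 and 2 swap velocities; positions: p0=4/7 p1=69/7 p2=69/7 p3=75/7; velocities now: v0=-2 v1=-3 v2=4 v3=1
Collision at t=1: particles 2 and 3 swap velocities; positions: p0=0 p1=9 p2=11 p3=11; velocities now: v0=-2 v1=-3 v2=1 v3=4
Advance to t=1 (no further collisions before then); velocities: v0=-2 v1=-3 v2=1 v3=4; positions = 0 9 11 11

Answer: 0 9 11 11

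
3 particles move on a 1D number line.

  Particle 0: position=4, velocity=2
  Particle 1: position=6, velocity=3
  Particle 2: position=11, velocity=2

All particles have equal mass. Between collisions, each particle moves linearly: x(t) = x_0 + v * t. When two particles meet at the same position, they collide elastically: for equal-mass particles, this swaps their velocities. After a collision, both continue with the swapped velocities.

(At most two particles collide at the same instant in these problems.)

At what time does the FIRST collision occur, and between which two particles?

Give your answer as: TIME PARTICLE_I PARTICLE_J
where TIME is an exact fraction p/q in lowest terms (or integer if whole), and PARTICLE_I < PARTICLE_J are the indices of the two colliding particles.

Pair (0,1): pos 4,6 vel 2,3 -> not approaching (rel speed -1 <= 0)
Pair (1,2): pos 6,11 vel 3,2 -> gap=5, closing at 1/unit, collide at t=5
Earliest collision: t=5 between 1 and 2

Answer: 5 1 2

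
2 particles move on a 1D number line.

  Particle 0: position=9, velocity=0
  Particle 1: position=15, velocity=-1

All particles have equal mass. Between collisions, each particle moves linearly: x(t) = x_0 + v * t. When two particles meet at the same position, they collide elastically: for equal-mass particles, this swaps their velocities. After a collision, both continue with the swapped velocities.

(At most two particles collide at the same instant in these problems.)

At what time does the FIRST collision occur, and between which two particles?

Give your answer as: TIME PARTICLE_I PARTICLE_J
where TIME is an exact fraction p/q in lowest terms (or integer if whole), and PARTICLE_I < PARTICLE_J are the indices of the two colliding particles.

Answer: 6 0 1

Derivation:
Pair (0,1): pos 9,15 vel 0,-1 -> gap=6, closing at 1/unit, collide at t=6
Earliest collision: t=6 between 0 and 1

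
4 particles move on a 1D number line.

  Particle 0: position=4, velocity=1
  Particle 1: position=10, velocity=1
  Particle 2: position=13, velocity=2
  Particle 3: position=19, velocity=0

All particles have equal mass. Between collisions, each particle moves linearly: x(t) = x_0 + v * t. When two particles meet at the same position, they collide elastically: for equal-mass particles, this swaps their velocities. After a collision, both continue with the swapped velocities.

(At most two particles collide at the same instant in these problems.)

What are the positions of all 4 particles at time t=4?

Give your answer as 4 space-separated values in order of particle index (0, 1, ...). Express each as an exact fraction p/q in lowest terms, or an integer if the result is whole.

Answer: 8 14 19 21

Derivation:
Collision at t=3: particles 2 and 3 swap velocities; positions: p0=7 p1=13 p2=19 p3=19; velocities now: v0=1 v1=1 v2=0 v3=2
Advance to t=4 (no further collisions before then); velocities: v0=1 v1=1 v2=0 v3=2; positions = 8 14 19 21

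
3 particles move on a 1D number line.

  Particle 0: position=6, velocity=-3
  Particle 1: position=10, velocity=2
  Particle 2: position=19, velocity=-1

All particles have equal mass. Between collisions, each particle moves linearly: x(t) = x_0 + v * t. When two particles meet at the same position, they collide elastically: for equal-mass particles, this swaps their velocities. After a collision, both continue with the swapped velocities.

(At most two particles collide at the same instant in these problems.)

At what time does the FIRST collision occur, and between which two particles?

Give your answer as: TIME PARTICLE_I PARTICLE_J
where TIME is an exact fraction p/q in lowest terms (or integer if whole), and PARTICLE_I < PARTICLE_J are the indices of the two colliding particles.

Pair (0,1): pos 6,10 vel -3,2 -> not approaching (rel speed -5 <= 0)
Pair (1,2): pos 10,19 vel 2,-1 -> gap=9, closing at 3/unit, collide at t=3
Earliest collision: t=3 between 1 and 2

Answer: 3 1 2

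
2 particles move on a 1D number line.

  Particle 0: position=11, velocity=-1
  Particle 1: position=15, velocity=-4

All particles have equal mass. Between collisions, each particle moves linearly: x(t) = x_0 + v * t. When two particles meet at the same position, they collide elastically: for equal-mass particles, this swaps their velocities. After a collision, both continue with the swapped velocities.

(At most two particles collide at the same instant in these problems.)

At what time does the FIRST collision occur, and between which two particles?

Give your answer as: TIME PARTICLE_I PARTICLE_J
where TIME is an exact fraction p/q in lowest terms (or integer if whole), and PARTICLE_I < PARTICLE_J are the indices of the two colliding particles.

Answer: 4/3 0 1

Derivation:
Pair (0,1): pos 11,15 vel -1,-4 -> gap=4, closing at 3/unit, collide at t=4/3
Earliest collision: t=4/3 between 0 and 1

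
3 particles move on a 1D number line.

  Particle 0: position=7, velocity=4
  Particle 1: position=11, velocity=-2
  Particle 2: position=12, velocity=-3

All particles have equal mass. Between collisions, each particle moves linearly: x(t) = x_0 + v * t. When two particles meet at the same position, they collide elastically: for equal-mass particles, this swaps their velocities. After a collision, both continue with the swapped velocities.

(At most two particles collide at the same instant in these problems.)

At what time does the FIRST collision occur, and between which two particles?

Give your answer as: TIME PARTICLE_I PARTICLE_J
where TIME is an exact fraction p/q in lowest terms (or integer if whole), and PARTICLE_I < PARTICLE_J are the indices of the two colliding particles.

Answer: 2/3 0 1

Derivation:
Pair (0,1): pos 7,11 vel 4,-2 -> gap=4, closing at 6/unit, collide at t=2/3
Pair (1,2): pos 11,12 vel -2,-3 -> gap=1, closing at 1/unit, collide at t=1
Earliest collision: t=2/3 between 0 and 1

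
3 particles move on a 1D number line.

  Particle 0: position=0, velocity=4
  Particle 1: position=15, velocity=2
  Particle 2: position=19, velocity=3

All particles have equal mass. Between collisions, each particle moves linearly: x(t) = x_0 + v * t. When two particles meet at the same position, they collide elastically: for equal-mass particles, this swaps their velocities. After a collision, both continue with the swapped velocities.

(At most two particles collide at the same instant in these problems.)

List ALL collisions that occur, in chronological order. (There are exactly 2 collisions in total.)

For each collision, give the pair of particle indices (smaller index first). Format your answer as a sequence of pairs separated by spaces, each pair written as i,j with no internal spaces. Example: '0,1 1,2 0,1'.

Collision at t=15/2: particles 0 and 1 swap velocities; positions: p0=30 p1=30 p2=83/2; velocities now: v0=2 v1=4 v2=3
Collision at t=19: particles 1 and 2 swap velocities; positions: p0=53 p1=76 p2=76; velocities now: v0=2 v1=3 v2=4

Answer: 0,1 1,2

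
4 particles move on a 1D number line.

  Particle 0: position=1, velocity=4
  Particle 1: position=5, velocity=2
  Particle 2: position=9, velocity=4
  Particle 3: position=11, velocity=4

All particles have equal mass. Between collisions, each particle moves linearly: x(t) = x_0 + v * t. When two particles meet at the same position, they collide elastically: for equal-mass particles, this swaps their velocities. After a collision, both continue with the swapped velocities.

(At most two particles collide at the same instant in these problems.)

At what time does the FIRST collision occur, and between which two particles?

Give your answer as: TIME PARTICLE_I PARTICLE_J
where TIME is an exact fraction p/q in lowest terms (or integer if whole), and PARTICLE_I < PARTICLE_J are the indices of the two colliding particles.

Answer: 2 0 1

Derivation:
Pair (0,1): pos 1,5 vel 4,2 -> gap=4, closing at 2/unit, collide at t=2
Pair (1,2): pos 5,9 vel 2,4 -> not approaching (rel speed -2 <= 0)
Pair (2,3): pos 9,11 vel 4,4 -> not approaching (rel speed 0 <= 0)
Earliest collision: t=2 between 0 and 1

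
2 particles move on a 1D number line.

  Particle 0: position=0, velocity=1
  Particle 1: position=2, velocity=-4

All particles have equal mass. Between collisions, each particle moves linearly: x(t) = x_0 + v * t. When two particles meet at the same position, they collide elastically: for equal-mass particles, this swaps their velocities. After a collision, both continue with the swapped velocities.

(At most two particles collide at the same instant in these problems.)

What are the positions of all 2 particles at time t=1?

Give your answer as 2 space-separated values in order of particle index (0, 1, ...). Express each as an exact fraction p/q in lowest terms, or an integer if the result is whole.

Answer: -2 1

Derivation:
Collision at t=2/5: particles 0 and 1 swap velocities; positions: p0=2/5 p1=2/5; velocities now: v0=-4 v1=1
Advance to t=1 (no further collisions before then); velocities: v0=-4 v1=1; positions = -2 1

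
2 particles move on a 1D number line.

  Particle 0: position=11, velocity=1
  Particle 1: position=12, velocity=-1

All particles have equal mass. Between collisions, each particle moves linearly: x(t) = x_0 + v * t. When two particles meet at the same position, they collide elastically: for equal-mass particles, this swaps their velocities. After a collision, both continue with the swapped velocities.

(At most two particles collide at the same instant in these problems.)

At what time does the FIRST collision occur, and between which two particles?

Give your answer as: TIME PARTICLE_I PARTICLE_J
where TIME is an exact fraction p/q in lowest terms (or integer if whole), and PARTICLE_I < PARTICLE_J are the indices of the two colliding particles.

Pair (0,1): pos 11,12 vel 1,-1 -> gap=1, closing at 2/unit, collide at t=1/2
Earliest collision: t=1/2 between 0 and 1

Answer: 1/2 0 1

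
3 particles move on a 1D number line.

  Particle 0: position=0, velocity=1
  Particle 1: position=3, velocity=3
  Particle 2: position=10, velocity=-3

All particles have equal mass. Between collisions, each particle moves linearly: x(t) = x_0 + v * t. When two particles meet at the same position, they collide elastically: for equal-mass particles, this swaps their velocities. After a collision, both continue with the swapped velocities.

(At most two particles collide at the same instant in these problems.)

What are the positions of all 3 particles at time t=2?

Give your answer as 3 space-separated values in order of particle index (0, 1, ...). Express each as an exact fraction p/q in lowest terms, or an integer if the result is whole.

Answer: 2 4 9

Derivation:
Collision at t=7/6: particles 1 and 2 swap velocities; positions: p0=7/6 p1=13/2 p2=13/2; velocities now: v0=1 v1=-3 v2=3
Advance to t=2 (no further collisions before then); velocities: v0=1 v1=-3 v2=3; positions = 2 4 9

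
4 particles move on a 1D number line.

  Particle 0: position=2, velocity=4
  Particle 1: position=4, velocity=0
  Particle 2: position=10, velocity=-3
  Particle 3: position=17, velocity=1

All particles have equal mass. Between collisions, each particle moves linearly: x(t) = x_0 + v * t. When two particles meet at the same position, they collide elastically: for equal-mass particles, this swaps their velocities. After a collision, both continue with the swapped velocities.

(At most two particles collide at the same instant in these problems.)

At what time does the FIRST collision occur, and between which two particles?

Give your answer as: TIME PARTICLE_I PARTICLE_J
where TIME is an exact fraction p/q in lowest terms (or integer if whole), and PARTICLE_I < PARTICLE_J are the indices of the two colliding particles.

Pair (0,1): pos 2,4 vel 4,0 -> gap=2, closing at 4/unit, collide at t=1/2
Pair (1,2): pos 4,10 vel 0,-3 -> gap=6, closing at 3/unit, collide at t=2
Pair (2,3): pos 10,17 vel -3,1 -> not approaching (rel speed -4 <= 0)
Earliest collision: t=1/2 between 0 and 1

Answer: 1/2 0 1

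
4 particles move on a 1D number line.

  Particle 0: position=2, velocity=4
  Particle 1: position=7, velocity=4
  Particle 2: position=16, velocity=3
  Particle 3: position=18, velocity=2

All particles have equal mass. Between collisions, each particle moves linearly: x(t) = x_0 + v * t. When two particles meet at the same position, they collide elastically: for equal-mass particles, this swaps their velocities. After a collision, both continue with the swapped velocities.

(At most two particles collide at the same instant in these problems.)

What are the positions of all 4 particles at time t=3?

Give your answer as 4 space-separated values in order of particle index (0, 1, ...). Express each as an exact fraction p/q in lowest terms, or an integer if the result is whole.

Collision at t=2: particles 2 and 3 swap velocities; positions: p0=10 p1=15 p2=22 p3=22; velocities now: v0=4 v1=4 v2=2 v3=3
Advance to t=3 (no further collisions before then); velocities: v0=4 v1=4 v2=2 v3=3; positions = 14 19 24 25

Answer: 14 19 24 25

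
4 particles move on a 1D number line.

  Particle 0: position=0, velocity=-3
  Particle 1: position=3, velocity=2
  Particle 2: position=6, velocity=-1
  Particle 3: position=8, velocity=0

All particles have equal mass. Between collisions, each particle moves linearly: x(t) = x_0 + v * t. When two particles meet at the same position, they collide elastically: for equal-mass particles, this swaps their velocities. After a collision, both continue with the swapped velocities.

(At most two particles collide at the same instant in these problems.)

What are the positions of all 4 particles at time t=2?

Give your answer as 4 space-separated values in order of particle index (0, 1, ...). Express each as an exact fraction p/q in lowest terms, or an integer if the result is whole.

Collision at t=1: particles 1 and 2 swap velocities; positions: p0=-3 p1=5 p2=5 p3=8; velocities now: v0=-3 v1=-1 v2=2 v3=0
Advance to t=2 (no further collisions before then); velocities: v0=-3 v1=-1 v2=2 v3=0; positions = -6 4 7 8

Answer: -6 4 7 8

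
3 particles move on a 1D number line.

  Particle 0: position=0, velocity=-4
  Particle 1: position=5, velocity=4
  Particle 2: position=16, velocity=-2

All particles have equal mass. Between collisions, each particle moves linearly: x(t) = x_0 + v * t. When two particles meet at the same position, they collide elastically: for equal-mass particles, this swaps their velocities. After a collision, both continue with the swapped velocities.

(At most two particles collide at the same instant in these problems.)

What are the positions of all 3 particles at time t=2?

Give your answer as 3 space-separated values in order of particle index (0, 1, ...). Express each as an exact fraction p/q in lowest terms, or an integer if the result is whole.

Answer: -8 12 13

Derivation:
Collision at t=11/6: particles 1 and 2 swap velocities; positions: p0=-22/3 p1=37/3 p2=37/3; velocities now: v0=-4 v1=-2 v2=4
Advance to t=2 (no further collisions before then); velocities: v0=-4 v1=-2 v2=4; positions = -8 12 13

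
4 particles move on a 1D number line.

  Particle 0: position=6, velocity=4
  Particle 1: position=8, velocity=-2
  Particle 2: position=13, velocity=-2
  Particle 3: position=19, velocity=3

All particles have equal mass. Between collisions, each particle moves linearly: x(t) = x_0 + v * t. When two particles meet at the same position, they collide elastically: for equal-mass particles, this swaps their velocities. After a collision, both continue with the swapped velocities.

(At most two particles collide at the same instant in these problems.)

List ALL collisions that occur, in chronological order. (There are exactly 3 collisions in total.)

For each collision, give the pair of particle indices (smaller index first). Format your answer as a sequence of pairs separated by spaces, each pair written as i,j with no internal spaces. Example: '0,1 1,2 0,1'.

Collision at t=1/3: particles 0 and 1 swap velocities; positions: p0=22/3 p1=22/3 p2=37/3 p3=20; velocities now: v0=-2 v1=4 v2=-2 v3=3
Collision at t=7/6: particles 1 and 2 swap velocities; positions: p0=17/3 p1=32/3 p2=32/3 p3=45/2; velocities now: v0=-2 v1=-2 v2=4 v3=3
Collision at t=13: particles 2 and 3 swap velocities; positions: p0=-18 p1=-13 p2=58 p3=58; velocities now: v0=-2 v1=-2 v2=3 v3=4

Answer: 0,1 1,2 2,3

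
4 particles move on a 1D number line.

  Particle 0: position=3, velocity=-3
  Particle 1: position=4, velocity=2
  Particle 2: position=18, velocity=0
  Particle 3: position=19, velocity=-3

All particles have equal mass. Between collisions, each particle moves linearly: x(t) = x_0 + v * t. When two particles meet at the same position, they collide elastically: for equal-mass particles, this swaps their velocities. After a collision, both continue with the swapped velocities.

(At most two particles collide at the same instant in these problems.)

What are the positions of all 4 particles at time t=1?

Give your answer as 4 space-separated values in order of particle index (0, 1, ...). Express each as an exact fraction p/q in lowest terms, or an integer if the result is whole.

Collision at t=1/3: particles 2 and 3 swap velocities; positions: p0=2 p1=14/3 p2=18 p3=18; velocities now: v0=-3 v1=2 v2=-3 v3=0
Advance to t=1 (no further collisions before then); velocities: v0=-3 v1=2 v2=-3 v3=0; positions = 0 6 16 18

Answer: 0 6 16 18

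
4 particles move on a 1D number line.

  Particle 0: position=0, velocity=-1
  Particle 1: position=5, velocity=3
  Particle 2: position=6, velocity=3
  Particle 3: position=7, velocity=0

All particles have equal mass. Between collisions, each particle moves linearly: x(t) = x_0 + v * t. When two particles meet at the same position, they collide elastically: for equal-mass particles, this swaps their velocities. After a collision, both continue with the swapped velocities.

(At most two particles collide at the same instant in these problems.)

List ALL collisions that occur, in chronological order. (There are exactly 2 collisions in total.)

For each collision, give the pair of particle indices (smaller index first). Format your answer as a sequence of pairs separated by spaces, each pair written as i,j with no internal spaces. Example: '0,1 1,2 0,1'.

Collision at t=1/3: particles 2 and 3 swap velocities; positions: p0=-1/3 p1=6 p2=7 p3=7; velocities now: v0=-1 v1=3 v2=0 v3=3
Collision at t=2/3: particles 1 and 2 swap velocities; positions: p0=-2/3 p1=7 p2=7 p3=8; velocities now: v0=-1 v1=0 v2=3 v3=3

Answer: 2,3 1,2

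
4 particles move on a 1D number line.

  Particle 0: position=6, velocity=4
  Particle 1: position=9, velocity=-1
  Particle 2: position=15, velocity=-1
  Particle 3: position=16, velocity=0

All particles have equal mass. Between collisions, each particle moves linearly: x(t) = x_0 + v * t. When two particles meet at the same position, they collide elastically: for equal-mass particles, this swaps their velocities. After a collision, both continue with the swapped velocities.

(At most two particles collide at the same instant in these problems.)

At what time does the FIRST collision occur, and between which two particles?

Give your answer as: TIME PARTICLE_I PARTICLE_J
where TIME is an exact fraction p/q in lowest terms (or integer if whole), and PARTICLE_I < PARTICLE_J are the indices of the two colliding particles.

Answer: 3/5 0 1

Derivation:
Pair (0,1): pos 6,9 vel 4,-1 -> gap=3, closing at 5/unit, collide at t=3/5
Pair (1,2): pos 9,15 vel -1,-1 -> not approaching (rel speed 0 <= 0)
Pair (2,3): pos 15,16 vel -1,0 -> not approaching (rel speed -1 <= 0)
Earliest collision: t=3/5 between 0 and 1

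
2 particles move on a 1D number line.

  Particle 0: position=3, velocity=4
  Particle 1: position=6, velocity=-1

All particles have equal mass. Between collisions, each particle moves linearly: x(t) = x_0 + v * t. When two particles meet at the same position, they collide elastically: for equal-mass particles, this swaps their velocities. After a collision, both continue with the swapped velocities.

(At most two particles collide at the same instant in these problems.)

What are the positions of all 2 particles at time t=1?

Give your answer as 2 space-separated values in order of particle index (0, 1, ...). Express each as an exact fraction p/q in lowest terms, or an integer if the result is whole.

Answer: 5 7

Derivation:
Collision at t=3/5: particles 0 and 1 swap velocities; positions: p0=27/5 p1=27/5; velocities now: v0=-1 v1=4
Advance to t=1 (no further collisions before then); velocities: v0=-1 v1=4; positions = 5 7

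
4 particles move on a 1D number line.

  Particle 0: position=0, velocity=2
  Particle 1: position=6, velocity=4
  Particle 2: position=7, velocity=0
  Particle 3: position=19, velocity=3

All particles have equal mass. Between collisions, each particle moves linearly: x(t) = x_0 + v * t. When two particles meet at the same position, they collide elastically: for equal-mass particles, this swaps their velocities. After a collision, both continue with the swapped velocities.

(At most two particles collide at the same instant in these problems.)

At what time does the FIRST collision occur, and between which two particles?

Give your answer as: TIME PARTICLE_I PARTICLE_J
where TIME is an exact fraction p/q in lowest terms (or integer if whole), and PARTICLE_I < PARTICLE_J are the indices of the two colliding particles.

Pair (0,1): pos 0,6 vel 2,4 -> not approaching (rel speed -2 <= 0)
Pair (1,2): pos 6,7 vel 4,0 -> gap=1, closing at 4/unit, collide at t=1/4
Pair (2,3): pos 7,19 vel 0,3 -> not approaching (rel speed -3 <= 0)
Earliest collision: t=1/4 between 1 and 2

Answer: 1/4 1 2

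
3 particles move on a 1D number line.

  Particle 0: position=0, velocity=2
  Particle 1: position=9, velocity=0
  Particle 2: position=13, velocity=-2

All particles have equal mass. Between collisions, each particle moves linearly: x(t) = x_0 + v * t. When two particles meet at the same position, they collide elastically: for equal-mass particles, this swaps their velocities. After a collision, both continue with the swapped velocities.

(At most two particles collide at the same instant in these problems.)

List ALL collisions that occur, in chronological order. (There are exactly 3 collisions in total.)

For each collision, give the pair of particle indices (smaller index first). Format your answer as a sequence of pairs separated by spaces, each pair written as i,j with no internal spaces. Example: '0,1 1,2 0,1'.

Answer: 1,2 0,1 1,2

Derivation:
Collision at t=2: particles 1 and 2 swap velocities; positions: p0=4 p1=9 p2=9; velocities now: v0=2 v1=-2 v2=0
Collision at t=13/4: particles 0 and 1 swap velocities; positions: p0=13/2 p1=13/2 p2=9; velocities now: v0=-2 v1=2 v2=0
Collision at t=9/2: particles 1 and 2 swap velocities; positions: p0=4 p1=9 p2=9; velocities now: v0=-2 v1=0 v2=2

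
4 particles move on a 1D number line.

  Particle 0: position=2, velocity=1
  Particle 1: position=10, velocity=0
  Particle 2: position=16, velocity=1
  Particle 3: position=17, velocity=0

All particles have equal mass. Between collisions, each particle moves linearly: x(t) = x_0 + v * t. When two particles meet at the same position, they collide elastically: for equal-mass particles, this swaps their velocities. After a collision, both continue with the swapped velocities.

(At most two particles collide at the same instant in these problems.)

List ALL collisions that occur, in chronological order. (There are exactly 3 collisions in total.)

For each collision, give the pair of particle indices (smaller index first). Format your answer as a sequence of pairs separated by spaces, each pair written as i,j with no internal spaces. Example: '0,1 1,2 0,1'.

Collision at t=1: particles 2 and 3 swap velocities; positions: p0=3 p1=10 p2=17 p3=17; velocities now: v0=1 v1=0 v2=0 v3=1
Collision at t=8: particles 0 and 1 swap velocities; positions: p0=10 p1=10 p2=17 p3=24; velocities now: v0=0 v1=1 v2=0 v3=1
Collision at t=15: particles 1 and 2 swap velocities; positions: p0=10 p1=17 p2=17 p3=31; velocities now: v0=0 v1=0 v2=1 v3=1

Answer: 2,3 0,1 1,2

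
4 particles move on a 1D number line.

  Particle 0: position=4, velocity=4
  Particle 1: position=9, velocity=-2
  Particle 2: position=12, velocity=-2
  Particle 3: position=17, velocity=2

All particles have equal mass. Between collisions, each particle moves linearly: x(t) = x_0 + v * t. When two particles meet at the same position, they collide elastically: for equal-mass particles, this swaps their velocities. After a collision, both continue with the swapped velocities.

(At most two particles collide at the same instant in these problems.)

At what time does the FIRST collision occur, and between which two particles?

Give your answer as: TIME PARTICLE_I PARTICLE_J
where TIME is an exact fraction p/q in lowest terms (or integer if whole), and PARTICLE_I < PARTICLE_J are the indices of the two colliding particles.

Pair (0,1): pos 4,9 vel 4,-2 -> gap=5, closing at 6/unit, collide at t=5/6
Pair (1,2): pos 9,12 vel -2,-2 -> not approaching (rel speed 0 <= 0)
Pair (2,3): pos 12,17 vel -2,2 -> not approaching (rel speed -4 <= 0)
Earliest collision: t=5/6 between 0 and 1

Answer: 5/6 0 1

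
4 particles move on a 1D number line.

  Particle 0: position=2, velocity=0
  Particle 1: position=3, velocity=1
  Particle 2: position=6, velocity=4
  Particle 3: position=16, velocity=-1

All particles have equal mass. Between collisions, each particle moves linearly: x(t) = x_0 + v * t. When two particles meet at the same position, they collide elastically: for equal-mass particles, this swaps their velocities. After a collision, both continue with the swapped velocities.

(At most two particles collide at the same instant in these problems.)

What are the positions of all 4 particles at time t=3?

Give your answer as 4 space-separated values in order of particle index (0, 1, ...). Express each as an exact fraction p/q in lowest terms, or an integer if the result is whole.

Collision at t=2: particles 2 and 3 swap velocities; positions: p0=2 p1=5 p2=14 p3=14; velocities now: v0=0 v1=1 v2=-1 v3=4
Advance to t=3 (no further collisions before then); velocities: v0=0 v1=1 v2=-1 v3=4; positions = 2 6 13 18

Answer: 2 6 13 18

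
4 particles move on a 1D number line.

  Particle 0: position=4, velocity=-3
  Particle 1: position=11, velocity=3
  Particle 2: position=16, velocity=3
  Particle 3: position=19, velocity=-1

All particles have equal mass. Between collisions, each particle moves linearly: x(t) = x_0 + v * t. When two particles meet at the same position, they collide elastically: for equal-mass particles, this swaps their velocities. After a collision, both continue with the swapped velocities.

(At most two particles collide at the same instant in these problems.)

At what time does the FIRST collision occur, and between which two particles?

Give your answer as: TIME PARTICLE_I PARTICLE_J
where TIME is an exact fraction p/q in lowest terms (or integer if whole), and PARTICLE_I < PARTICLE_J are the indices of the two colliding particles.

Pair (0,1): pos 4,11 vel -3,3 -> not approaching (rel speed -6 <= 0)
Pair (1,2): pos 11,16 vel 3,3 -> not approaching (rel speed 0 <= 0)
Pair (2,3): pos 16,19 vel 3,-1 -> gap=3, closing at 4/unit, collide at t=3/4
Earliest collision: t=3/4 between 2 and 3

Answer: 3/4 2 3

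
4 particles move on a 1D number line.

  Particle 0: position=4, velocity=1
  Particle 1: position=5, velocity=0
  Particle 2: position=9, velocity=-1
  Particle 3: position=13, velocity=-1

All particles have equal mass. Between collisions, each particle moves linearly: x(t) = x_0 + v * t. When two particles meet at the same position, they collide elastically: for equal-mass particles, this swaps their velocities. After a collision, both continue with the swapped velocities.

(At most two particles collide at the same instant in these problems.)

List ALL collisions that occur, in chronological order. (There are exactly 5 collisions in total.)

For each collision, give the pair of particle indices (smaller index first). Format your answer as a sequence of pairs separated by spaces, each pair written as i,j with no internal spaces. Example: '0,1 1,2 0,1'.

Answer: 0,1 1,2 0,1 2,3 1,2

Derivation:
Collision at t=1: particles 0 and 1 swap velocities; positions: p0=5 p1=5 p2=8 p3=12; velocities now: v0=0 v1=1 v2=-1 v3=-1
Collision at t=5/2: particles 1 and 2 swap velocities; positions: p0=5 p1=13/2 p2=13/2 p3=21/2; velocities now: v0=0 v1=-1 v2=1 v3=-1
Collision at t=4: particles 0 and 1 swap velocities; positions: p0=5 p1=5 p2=8 p3=9; velocities now: v0=-1 v1=0 v2=1 v3=-1
Collision at t=9/2: particles 2 and 3 swap velocities; positions: p0=9/2 p1=5 p2=17/2 p3=17/2; velocities now: v0=-1 v1=0 v2=-1 v3=1
Collision at t=8: particles 1 and 2 swap velocities; positions: p0=1 p1=5 p2=5 p3=12; velocities now: v0=-1 v1=-1 v2=0 v3=1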